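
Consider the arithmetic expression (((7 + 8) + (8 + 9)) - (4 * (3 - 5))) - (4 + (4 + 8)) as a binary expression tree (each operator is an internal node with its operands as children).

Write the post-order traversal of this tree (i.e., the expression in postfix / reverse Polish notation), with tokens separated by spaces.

Post-order on an expression tree gives postfix notation: for each operator, emit left operand, right operand, then the operator.

7 8 + 8 9 + + 4 3 5 - * - 4 4 8 + + -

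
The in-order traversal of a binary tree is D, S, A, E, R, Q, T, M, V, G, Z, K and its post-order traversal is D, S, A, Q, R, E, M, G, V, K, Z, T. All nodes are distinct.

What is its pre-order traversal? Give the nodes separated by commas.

T, E, A, S, D, R, Q, Z, V, M, G, K

The last element of post-order is the root; it splits in-order into left and right subtrees.
Root T: left subtree has 6 nodes {D, S, A, E, R, Q}, right has 5 {M, V, G, Z, K}.
  Root E: left subtree has 3 nodes {D, S, A}, right has 2 {R, Q}.
    Root A: left subtree has 2 nodes {D, S}, right has 0 { }.
      Root S: left subtree has 1 node {D}, right has 0 { }.
    Root R: left subtree has 0 nodes { }, right has 1 {Q}.
  Root Z: left subtree has 3 nodes {M, V, G}, right has 1 {K}.
    Root V: left subtree has 1 node {M}, right has 1 {G}.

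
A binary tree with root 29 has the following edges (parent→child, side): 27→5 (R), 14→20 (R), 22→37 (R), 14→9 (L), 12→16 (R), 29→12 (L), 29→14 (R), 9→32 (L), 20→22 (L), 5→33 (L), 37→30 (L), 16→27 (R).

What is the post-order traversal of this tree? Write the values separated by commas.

33, 5, 27, 16, 12, 32, 9, 30, 37, 22, 20, 14, 29

Post-order visits the left subtree, then the right subtree, then the node.
At 29: go left to 12.
  At 12: no left child.
  At 12: go right to 16.
    At 16: no left child.
    At 16: go right to 27.
      At 27: no left child.
      At 27: go right to 5.
        At 5: go left to 33.
          33 is a leaf — visit 33.
        At 5: no right child.
        Visit 5.
      Visit 27.
    Visit 16.
  Visit 12.
At 29: go right to 14.
  At 14: go left to 9.
    At 9: go left to 32.
      32 is a leaf — visit 32.
    At 9: no right child.
    Visit 9.
  At 14: go right to 20.
    At 20: go left to 22.
      At 22: no left child.
      At 22: go right to 37.
        At 37: go left to 30.
          30 is a leaf — visit 30.
        At 37: no right child.
        Visit 37.
      Visit 22.
    At 20: no right child.
    Visit 20.
  Visit 14.
Visit 29.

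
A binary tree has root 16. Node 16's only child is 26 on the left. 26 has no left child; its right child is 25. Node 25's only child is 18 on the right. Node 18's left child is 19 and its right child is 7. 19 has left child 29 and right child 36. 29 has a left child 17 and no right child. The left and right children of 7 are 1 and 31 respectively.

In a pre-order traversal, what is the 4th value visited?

18

Pre-order visits the node, then its left subtree, then its right subtree.
Visit 16.
At 16: go left to 26.
  Visit 26.
  At 26: no left child.
  At 26: go right to 25.
    Visit 25.
    At 25: no left child.
    At 25: go right to 18.
      Visit 18.
      At 18: go left to 19.
        Visit 19.
        At 19: go left to 29.
          Visit 29.
          At 29: go left to 17.
            17 is a leaf — visit 17.
          At 29: no right child.
        At 19: go right to 36.
          36 is a leaf — visit 36.
      At 18: go right to 7.
        Visit 7.
        At 7: go left to 1.
          1 is a leaf — visit 1.
        At 7: go right to 31.
          31 is a leaf — visit 31.
At 16: no right child.
Full pre-order sequence: 16, 26, 25, 18, 19, 29, 17, 36, 7, 1, 31.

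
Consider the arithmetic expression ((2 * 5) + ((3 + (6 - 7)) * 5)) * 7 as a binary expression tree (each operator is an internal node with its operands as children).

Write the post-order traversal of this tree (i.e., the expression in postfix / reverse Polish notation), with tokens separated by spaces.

Post-order on an expression tree gives postfix notation: for each operator, emit left operand, right operand, then the operator.

2 5 * 3 6 7 - + 5 * + 7 *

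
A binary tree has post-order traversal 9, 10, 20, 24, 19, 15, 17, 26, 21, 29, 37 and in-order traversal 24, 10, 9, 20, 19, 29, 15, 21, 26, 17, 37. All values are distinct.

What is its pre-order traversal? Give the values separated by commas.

The last element of post-order is the root; it splits in-order into left and right subtrees.
Root 37: left subtree has 10 nodes {24, 10, 9, 20, 19, 29, 15, 21, 26, 17}, right has 0 { }.
  Root 29: left subtree has 5 nodes {24, 10, 9, 20, 19}, right has 4 {15, 21, 26, 17}.
    Root 19: left subtree has 4 nodes {24, 10, 9, 20}, right has 0 { }.
      Root 24: left subtree has 0 nodes { }, right has 3 {10, 9, 20}.
        Root 20: left subtree has 2 nodes {10, 9}, right has 0 { }.
          Root 10: left subtree has 0 nodes { }, right has 1 {9}.
    Root 21: left subtree has 1 node {15}, right has 2 {26, 17}.
      Root 26: left subtree has 0 nodes { }, right has 1 {17}.

37, 29, 19, 24, 20, 10, 9, 21, 15, 26, 17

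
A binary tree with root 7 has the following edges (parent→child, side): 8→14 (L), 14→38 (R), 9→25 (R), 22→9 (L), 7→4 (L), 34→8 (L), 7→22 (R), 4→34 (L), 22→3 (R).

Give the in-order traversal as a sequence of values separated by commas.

In-order visits the left subtree, then the node, then the right subtree.
At 7: go left to 4.
  At 4: go left to 34.
    At 34: go left to 8.
      At 8: go left to 14.
        At 14: no left child.
        Visit 14.
        At 14: go right to 38.
          38 is a leaf — visit 38.
      Visit 8.
      At 8: no right child.
    Visit 34.
    At 34: no right child.
  Visit 4.
  At 4: no right child.
Visit 7.
At 7: go right to 22.
  At 22: go left to 9.
    At 9: no left child.
    Visit 9.
    At 9: go right to 25.
      25 is a leaf — visit 25.
  Visit 22.
  At 22: go right to 3.
    3 is a leaf — visit 3.

14, 38, 8, 34, 4, 7, 9, 25, 22, 3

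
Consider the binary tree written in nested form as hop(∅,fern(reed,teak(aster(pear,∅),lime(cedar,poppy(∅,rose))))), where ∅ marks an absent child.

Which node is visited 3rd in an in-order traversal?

fern

In-order visits the left subtree, then the node, then the right subtree.
At hop: no left child.
Visit hop.
At hop: go right to fern.
  At fern: go left to reed.
    reed is a leaf — visit reed.
  Visit fern.
  At fern: go right to teak.
    At teak: go left to aster.
      At aster: go left to pear.
        pear is a leaf — visit pear.
      Visit aster.
      At aster: no right child.
    Visit teak.
    At teak: go right to lime.
      At lime: go left to cedar.
        cedar is a leaf — visit cedar.
      Visit lime.
      At lime: go right to poppy.
        At poppy: no left child.
        Visit poppy.
        At poppy: go right to rose.
          rose is a leaf — visit rose.
Full in-order sequence: hop, reed, fern, pear, aster, teak, cedar, lime, poppy, rose.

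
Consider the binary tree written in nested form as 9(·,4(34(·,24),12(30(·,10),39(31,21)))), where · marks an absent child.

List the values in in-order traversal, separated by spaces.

9 34 24 4 30 10 12 31 39 21

In-order visits the left subtree, then the node, then the right subtree.
At 9: no left child.
Visit 9.
At 9: go right to 4.
  At 4: go left to 34.
    At 34: no left child.
    Visit 34.
    At 34: go right to 24.
      24 is a leaf — visit 24.
  Visit 4.
  At 4: go right to 12.
    At 12: go left to 30.
      At 30: no left child.
      Visit 30.
      At 30: go right to 10.
        10 is a leaf — visit 10.
    Visit 12.
    At 12: go right to 39.
      At 39: go left to 31.
        31 is a leaf — visit 31.
      Visit 39.
      At 39: go right to 21.
        21 is a leaf — visit 21.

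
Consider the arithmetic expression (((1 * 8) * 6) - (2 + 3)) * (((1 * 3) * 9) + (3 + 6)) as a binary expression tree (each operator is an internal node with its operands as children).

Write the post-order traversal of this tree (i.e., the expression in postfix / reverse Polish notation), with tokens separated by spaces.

1 8 * 6 * 2 3 + - 1 3 * 9 * 3 6 + + *

Post-order on an expression tree gives postfix notation: for each operator, emit left operand, right operand, then the operator.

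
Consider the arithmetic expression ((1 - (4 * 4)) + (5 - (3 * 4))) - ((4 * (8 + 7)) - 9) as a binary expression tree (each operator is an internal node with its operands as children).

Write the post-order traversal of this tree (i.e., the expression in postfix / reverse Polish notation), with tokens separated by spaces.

1 4 4 * - 5 3 4 * - + 4 8 7 + * 9 - -

Post-order on an expression tree gives postfix notation: for each operator, emit left operand, right operand, then the operator.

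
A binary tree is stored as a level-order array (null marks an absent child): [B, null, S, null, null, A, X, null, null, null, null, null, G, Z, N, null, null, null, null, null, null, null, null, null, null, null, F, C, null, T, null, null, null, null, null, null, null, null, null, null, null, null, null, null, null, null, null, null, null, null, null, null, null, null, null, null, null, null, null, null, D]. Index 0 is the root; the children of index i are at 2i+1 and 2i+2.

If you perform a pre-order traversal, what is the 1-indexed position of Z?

7

Pre-order visits the node, then its left subtree, then its right subtree.
Visit B.
At B: no left child.
At B: go right to S.
  Visit S.
  At S: go left to A.
    Visit A.
    At A: no left child.
    At A: go right to G.
      Visit G.
      At G: no left child.
      At G: go right to F.
        F is a leaf — visit F.
  At S: go right to X.
    Visit X.
    At X: go left to Z.
      Visit Z.
      At Z: go left to C.
        C is a leaf — visit C.
      At Z: no right child.
    At X: go right to N.
      Visit N.
      At N: go left to T.
        Visit T.
        At T: no left child.
        At T: go right to D.
          D is a leaf — visit D.
      At N: no right child.
Full pre-order sequence: B, S, A, G, F, X, Z, C, N, T, D.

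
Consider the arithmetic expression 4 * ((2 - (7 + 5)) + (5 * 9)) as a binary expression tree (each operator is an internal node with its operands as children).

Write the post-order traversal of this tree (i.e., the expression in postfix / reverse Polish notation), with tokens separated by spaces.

Post-order on an expression tree gives postfix notation: for each operator, emit left operand, right operand, then the operator.

4 2 7 5 + - 5 9 * + *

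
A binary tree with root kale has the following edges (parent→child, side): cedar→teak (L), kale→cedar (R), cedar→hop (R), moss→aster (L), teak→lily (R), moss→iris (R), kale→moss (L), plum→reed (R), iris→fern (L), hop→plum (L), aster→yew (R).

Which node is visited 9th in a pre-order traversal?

Pre-order visits the node, then its left subtree, then its right subtree.
Visit kale.
At kale: go left to moss.
  Visit moss.
  At moss: go left to aster.
    Visit aster.
    At aster: no left child.
    At aster: go right to yew.
      yew is a leaf — visit yew.
  At moss: go right to iris.
    Visit iris.
    At iris: go left to fern.
      fern is a leaf — visit fern.
    At iris: no right child.
At kale: go right to cedar.
  Visit cedar.
  At cedar: go left to teak.
    Visit teak.
    At teak: no left child.
    At teak: go right to lily.
      lily is a leaf — visit lily.
  At cedar: go right to hop.
    Visit hop.
    At hop: go left to plum.
      Visit plum.
      At plum: no left child.
      At plum: go right to reed.
        reed is a leaf — visit reed.
    At hop: no right child.
Full pre-order sequence: kale, moss, aster, yew, iris, fern, cedar, teak, lily, hop, plum, reed.

lily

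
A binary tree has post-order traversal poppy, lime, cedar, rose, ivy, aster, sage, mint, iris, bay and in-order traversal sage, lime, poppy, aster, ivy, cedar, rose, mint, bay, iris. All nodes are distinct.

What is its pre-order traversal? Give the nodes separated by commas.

The last element of post-order is the root; it splits in-order into left and right subtrees.
Root bay: left subtree has 8 nodes {sage, lime, poppy, aster, ivy, cedar, rose, mint}, right has 1 {iris}.
  Root mint: left subtree has 7 nodes {sage, lime, poppy, aster, ivy, cedar, rose}, right has 0 { }.
    Root sage: left subtree has 0 nodes { }, right has 6 {lime, poppy, aster, ivy, cedar, rose}.
      Root aster: left subtree has 2 nodes {lime, poppy}, right has 3 {ivy, cedar, rose}.
        Root lime: left subtree has 0 nodes { }, right has 1 {poppy}.
        Root ivy: left subtree has 0 nodes { }, right has 2 {cedar, rose}.
          Root rose: left subtree has 1 node {cedar}, right has 0 { }.

bay, mint, sage, aster, lime, poppy, ivy, rose, cedar, iris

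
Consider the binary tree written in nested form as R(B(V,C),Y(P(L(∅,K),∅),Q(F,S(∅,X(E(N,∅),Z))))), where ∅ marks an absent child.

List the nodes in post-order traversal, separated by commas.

V, C, B, K, L, P, F, N, E, Z, X, S, Q, Y, R

Post-order visits the left subtree, then the right subtree, then the node.
At R: go left to B.
  At B: go left to V.
    V is a leaf — visit V.
  At B: go right to C.
    C is a leaf — visit C.
  Visit B.
At R: go right to Y.
  At Y: go left to P.
    At P: go left to L.
      At L: no left child.
      At L: go right to K.
        K is a leaf — visit K.
      Visit L.
    At P: no right child.
    Visit P.
  At Y: go right to Q.
    At Q: go left to F.
      F is a leaf — visit F.
    At Q: go right to S.
      At S: no left child.
      At S: go right to X.
        At X: go left to E.
          At E: go left to N.
            N is a leaf — visit N.
          At E: no right child.
          Visit E.
        At X: go right to Z.
          Z is a leaf — visit Z.
        Visit X.
      Visit S.
    Visit Q.
  Visit Y.
Visit R.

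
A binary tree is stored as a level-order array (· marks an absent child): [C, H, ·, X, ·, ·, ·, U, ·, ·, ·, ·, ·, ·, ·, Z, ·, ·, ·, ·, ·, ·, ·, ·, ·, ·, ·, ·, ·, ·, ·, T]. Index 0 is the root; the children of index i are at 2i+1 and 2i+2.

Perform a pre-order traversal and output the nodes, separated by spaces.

C H X U Z T

Pre-order visits the node, then its left subtree, then its right subtree.
Visit C.
At C: go left to H.
  Visit H.
  At H: go left to X.
    Visit X.
    At X: go left to U.
      Visit U.
      At U: go left to Z.
        Visit Z.
        At Z: go left to T.
          T is a leaf — visit T.
        At Z: no right child.
      At U: no right child.
    At X: no right child.
  At H: no right child.
At C: no right child.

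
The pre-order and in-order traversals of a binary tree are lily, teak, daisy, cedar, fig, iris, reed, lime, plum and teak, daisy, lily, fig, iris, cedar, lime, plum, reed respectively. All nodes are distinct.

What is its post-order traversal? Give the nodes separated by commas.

daisy, teak, iris, fig, plum, lime, reed, cedar, lily

The first element of pre-order is the root; it splits in-order into left and right subtrees.
Root lily: left subtree has 2 nodes {teak, daisy}, right has 6 {fig, iris, cedar, lime, plum, reed}.
  Root teak: left subtree has 0 nodes { }, right has 1 {daisy}.
  Root cedar: left subtree has 2 nodes {fig, iris}, right has 3 {lime, plum, reed}.
    Root fig: left subtree has 0 nodes { }, right has 1 {iris}.
    Root reed: left subtree has 2 nodes {lime, plum}, right has 0 { }.
      Root lime: left subtree has 0 nodes { }, right has 1 {plum}.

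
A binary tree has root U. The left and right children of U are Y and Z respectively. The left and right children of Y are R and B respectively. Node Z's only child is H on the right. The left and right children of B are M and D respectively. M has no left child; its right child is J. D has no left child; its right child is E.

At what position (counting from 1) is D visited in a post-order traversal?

Post-order visits the left subtree, then the right subtree, then the node.
At U: go left to Y.
  At Y: go left to R.
    R is a leaf — visit R.
  At Y: go right to B.
    At B: go left to M.
      At M: no left child.
      At M: go right to J.
        J is a leaf — visit J.
      Visit M.
    At B: go right to D.
      At D: no left child.
      At D: go right to E.
        E is a leaf — visit E.
      Visit D.
    Visit B.
  Visit Y.
At U: go right to Z.
  At Z: no left child.
  At Z: go right to H.
    H is a leaf — visit H.
  Visit Z.
Visit U.
Full post-order sequence: R, J, M, E, D, B, Y, H, Z, U.

5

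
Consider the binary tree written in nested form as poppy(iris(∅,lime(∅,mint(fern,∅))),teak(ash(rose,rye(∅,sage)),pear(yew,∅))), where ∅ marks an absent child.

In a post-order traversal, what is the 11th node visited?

Post-order visits the left subtree, then the right subtree, then the node.
At poppy: go left to iris.
  At iris: no left child.
  At iris: go right to lime.
    At lime: no left child.
    At lime: go right to mint.
      At mint: go left to fern.
        fern is a leaf — visit fern.
      At mint: no right child.
      Visit mint.
    Visit lime.
  Visit iris.
At poppy: go right to teak.
  At teak: go left to ash.
    At ash: go left to rose.
      rose is a leaf — visit rose.
    At ash: go right to rye.
      At rye: no left child.
      At rye: go right to sage.
        sage is a leaf — visit sage.
      Visit rye.
    Visit ash.
  At teak: go right to pear.
    At pear: go left to yew.
      yew is a leaf — visit yew.
    At pear: no right child.
    Visit pear.
  Visit teak.
Visit poppy.
Full post-order sequence: fern, mint, lime, iris, rose, sage, rye, ash, yew, pear, teak, poppy.

teak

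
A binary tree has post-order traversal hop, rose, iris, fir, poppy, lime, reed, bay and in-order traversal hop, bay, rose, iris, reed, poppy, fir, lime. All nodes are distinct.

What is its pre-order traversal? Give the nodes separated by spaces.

The last element of post-order is the root; it splits in-order into left and right subtrees.
Root bay: left subtree has 1 node {hop}, right has 6 {rose, iris, reed, poppy, fir, lime}.
  Root reed: left subtree has 2 nodes {rose, iris}, right has 3 {poppy, fir, lime}.
    Root iris: left subtree has 1 node {rose}, right has 0 { }.
    Root lime: left subtree has 2 nodes {poppy, fir}, right has 0 { }.
      Root poppy: left subtree has 0 nodes { }, right has 1 {fir}.

bay hop reed iris rose lime poppy fir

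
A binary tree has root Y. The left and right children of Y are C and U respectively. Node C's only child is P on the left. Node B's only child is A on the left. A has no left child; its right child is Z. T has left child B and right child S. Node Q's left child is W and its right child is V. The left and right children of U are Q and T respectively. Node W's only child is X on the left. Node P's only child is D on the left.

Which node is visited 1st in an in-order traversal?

D

In-order visits the left subtree, then the node, then the right subtree.
At Y: go left to C.
  At C: go left to P.
    At P: go left to D.
      D is a leaf — visit D.
    Visit P.
    At P: no right child.
  Visit C.
  At C: no right child.
Visit Y.
At Y: go right to U.
  At U: go left to Q.
    At Q: go left to W.
      At W: go left to X.
        X is a leaf — visit X.
      Visit W.
      At W: no right child.
    Visit Q.
    At Q: go right to V.
      V is a leaf — visit V.
  Visit U.
  At U: go right to T.
    At T: go left to B.
      At B: go left to A.
        At A: no left child.
        Visit A.
        At A: go right to Z.
          Z is a leaf — visit Z.
      Visit B.
      At B: no right child.
    Visit T.
    At T: go right to S.
      S is a leaf — visit S.
Full in-order sequence: D, P, C, Y, X, W, Q, V, U, A, Z, B, T, S.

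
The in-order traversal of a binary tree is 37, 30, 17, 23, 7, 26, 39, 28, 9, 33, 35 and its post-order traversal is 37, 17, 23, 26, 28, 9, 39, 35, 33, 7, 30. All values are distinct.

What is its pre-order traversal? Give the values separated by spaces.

The last element of post-order is the root; it splits in-order into left and right subtrees.
Root 30: left subtree has 1 node {37}, right has 9 {17, 23, 7, 26, 39, 28, 9, 33, 35}.
  Root 7: left subtree has 2 nodes {17, 23}, right has 6 {26, 39, 28, 9, 33, 35}.
    Root 23: left subtree has 1 node {17}, right has 0 { }.
    Root 33: left subtree has 4 nodes {26, 39, 28, 9}, right has 1 {35}.
      Root 39: left subtree has 1 node {26}, right has 2 {28, 9}.
        Root 9: left subtree has 1 node {28}, right has 0 { }.

30 37 7 23 17 33 39 26 9 28 35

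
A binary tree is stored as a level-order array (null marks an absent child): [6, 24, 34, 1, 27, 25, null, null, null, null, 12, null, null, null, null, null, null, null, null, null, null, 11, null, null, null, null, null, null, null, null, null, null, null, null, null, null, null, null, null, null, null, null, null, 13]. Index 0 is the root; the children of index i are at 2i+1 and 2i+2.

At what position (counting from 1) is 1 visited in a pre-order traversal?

Pre-order visits the node, then its left subtree, then its right subtree.
Visit 6.
At 6: go left to 24.
  Visit 24.
  At 24: go left to 1.
    1 is a leaf — visit 1.
  At 24: go right to 27.
    Visit 27.
    At 27: no left child.
    At 27: go right to 12.
      Visit 12.
      At 12: go left to 11.
        Visit 11.
        At 11: go left to 13.
          13 is a leaf — visit 13.
        At 11: no right child.
      At 12: no right child.
At 6: go right to 34.
  Visit 34.
  At 34: go left to 25.
    25 is a leaf — visit 25.
  At 34: no right child.
Full pre-order sequence: 6, 24, 1, 27, 12, 11, 13, 34, 25.

3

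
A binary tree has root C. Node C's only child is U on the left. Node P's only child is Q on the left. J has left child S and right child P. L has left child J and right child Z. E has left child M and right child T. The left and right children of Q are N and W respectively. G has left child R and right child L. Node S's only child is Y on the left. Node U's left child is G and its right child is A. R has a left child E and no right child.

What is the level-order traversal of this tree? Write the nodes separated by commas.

Level-order visits nodes level by level from the root, left to right within each level.
Level 0: C
Level 1: U
Level 2: G, A
Level 3: R, L
Level 4: E, J, Z
Level 5: M, T, S, P
Level 6: Y, Q
Level 7: N, W

C, U, G, A, R, L, E, J, Z, M, T, S, P, Y, Q, N, W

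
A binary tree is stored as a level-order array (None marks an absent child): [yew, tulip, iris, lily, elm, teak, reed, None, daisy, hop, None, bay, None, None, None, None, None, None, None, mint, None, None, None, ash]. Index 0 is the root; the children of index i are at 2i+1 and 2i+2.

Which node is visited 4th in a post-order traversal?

Post-order visits the left subtree, then the right subtree, then the node.
At yew: go left to tulip.
  At tulip: go left to lily.
    At lily: no left child.
    At lily: go right to daisy.
      daisy is a leaf — visit daisy.
    Visit lily.
  At tulip: go right to elm.
    At elm: go left to hop.
      At hop: go left to mint.
        mint is a leaf — visit mint.
      At hop: no right child.
      Visit hop.
    At elm: no right child.
    Visit elm.
  Visit tulip.
At yew: go right to iris.
  At iris: go left to teak.
    At teak: go left to bay.
      At bay: go left to ash.
        ash is a leaf — visit ash.
      At bay: no right child.
      Visit bay.
    At teak: no right child.
    Visit teak.
  At iris: go right to reed.
    reed is a leaf — visit reed.
  Visit iris.
Visit yew.
Full post-order sequence: daisy, lily, mint, hop, elm, tulip, ash, bay, teak, reed, iris, yew.

hop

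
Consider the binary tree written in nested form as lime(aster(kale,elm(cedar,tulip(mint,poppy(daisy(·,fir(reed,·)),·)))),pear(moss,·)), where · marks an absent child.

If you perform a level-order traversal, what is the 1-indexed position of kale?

4

Level-order visits nodes level by level from the root, left to right within each level.
Level 0: lime
Level 1: aster, pear
Level 2: kale, elm, moss
Level 3: cedar, tulip
Level 4: mint, poppy
Level 5: daisy
Level 6: fir
Level 7: reed
Full level-order sequence: lime, aster, pear, kale, elm, moss, cedar, tulip, mint, poppy, daisy, fir, reed.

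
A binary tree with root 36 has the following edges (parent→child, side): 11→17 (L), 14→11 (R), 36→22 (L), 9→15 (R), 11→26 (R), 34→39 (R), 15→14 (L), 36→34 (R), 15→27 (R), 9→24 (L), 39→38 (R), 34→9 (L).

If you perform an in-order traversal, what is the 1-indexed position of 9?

4

In-order visits the left subtree, then the node, then the right subtree.
At 36: go left to 22.
  22 is a leaf — visit 22.
Visit 36.
At 36: go right to 34.
  At 34: go left to 9.
    At 9: go left to 24.
      24 is a leaf — visit 24.
    Visit 9.
    At 9: go right to 15.
      At 15: go left to 14.
        At 14: no left child.
        Visit 14.
        At 14: go right to 11.
          At 11: go left to 17.
            17 is a leaf — visit 17.
          Visit 11.
          At 11: go right to 26.
            26 is a leaf — visit 26.
      Visit 15.
      At 15: go right to 27.
        27 is a leaf — visit 27.
  Visit 34.
  At 34: go right to 39.
    At 39: no left child.
    Visit 39.
    At 39: go right to 38.
      38 is a leaf — visit 38.
Full in-order sequence: 22, 36, 24, 9, 14, 17, 11, 26, 15, 27, 34, 39, 38.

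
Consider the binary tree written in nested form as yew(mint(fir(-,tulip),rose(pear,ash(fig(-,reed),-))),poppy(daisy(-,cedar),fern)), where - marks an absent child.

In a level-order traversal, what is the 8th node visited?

Level-order visits nodes level by level from the root, left to right within each level.
Level 0: yew
Level 1: mint, poppy
Level 2: fir, rose, daisy, fern
Level 3: tulip, pear, ash, cedar
Level 4: fig
Level 5: reed
Full level-order sequence: yew, mint, poppy, fir, rose, daisy, fern, tulip, pear, ash, cedar, fig, reed.

tulip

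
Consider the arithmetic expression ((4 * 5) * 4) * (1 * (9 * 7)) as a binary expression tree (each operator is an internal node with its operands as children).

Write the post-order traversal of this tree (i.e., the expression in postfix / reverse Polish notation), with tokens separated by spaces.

4 5 * 4 * 1 9 7 * * *

Post-order on an expression tree gives postfix notation: for each operator, emit left operand, right operand, then the operator.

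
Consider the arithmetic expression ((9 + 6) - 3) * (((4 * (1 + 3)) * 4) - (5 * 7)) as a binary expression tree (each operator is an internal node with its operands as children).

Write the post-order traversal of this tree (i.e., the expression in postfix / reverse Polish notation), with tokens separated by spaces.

Post-order on an expression tree gives postfix notation: for each operator, emit left operand, right operand, then the operator.

9 6 + 3 - 4 1 3 + * 4 * 5 7 * - *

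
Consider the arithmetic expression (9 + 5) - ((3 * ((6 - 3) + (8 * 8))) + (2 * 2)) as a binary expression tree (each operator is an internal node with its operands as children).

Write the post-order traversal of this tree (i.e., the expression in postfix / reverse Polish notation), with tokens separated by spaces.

Post-order on an expression tree gives postfix notation: for each operator, emit left operand, right operand, then the operator.

9 5 + 3 6 3 - 8 8 * + * 2 2 * + -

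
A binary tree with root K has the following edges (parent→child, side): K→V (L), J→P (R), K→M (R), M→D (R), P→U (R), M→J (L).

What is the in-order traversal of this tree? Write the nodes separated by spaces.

In-order visits the left subtree, then the node, then the right subtree.
At K: go left to V.
  V is a leaf — visit V.
Visit K.
At K: go right to M.
  At M: go left to J.
    At J: no left child.
    Visit J.
    At J: go right to P.
      At P: no left child.
      Visit P.
      At P: go right to U.
        U is a leaf — visit U.
  Visit M.
  At M: go right to D.
    D is a leaf — visit D.

V K J P U M D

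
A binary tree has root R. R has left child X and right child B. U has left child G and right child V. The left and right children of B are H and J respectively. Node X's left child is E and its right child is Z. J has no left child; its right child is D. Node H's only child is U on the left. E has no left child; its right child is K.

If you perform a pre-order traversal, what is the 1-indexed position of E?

3

Pre-order visits the node, then its left subtree, then its right subtree.
Visit R.
At R: go left to X.
  Visit X.
  At X: go left to E.
    Visit E.
    At E: no left child.
    At E: go right to K.
      K is a leaf — visit K.
  At X: go right to Z.
    Z is a leaf — visit Z.
At R: go right to B.
  Visit B.
  At B: go left to H.
    Visit H.
    At H: go left to U.
      Visit U.
      At U: go left to G.
        G is a leaf — visit G.
      At U: go right to V.
        V is a leaf — visit V.
    At H: no right child.
  At B: go right to J.
    Visit J.
    At J: no left child.
    At J: go right to D.
      D is a leaf — visit D.
Full pre-order sequence: R, X, E, K, Z, B, H, U, G, V, J, D.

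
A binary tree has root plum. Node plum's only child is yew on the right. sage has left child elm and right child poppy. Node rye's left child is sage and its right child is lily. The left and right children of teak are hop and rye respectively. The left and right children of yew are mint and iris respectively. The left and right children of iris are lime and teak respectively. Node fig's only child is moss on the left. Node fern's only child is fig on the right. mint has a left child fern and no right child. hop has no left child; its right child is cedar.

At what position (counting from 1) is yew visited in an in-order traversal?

In-order visits the left subtree, then the node, then the right subtree.
At plum: no left child.
Visit plum.
At plum: go right to yew.
  At yew: go left to mint.
    At mint: go left to fern.
      At fern: no left child.
      Visit fern.
      At fern: go right to fig.
        At fig: go left to moss.
          moss is a leaf — visit moss.
        Visit fig.
        At fig: no right child.
    Visit mint.
    At mint: no right child.
  Visit yew.
  At yew: go right to iris.
    At iris: go left to lime.
      lime is a leaf — visit lime.
    Visit iris.
    At iris: go right to teak.
      At teak: go left to hop.
        At hop: no left child.
        Visit hop.
        At hop: go right to cedar.
          cedar is a leaf — visit cedar.
      Visit teak.
      At teak: go right to rye.
        At rye: go left to sage.
          At sage: go left to elm.
            elm is a leaf — visit elm.
          Visit sage.
          At sage: go right to poppy.
            poppy is a leaf — visit poppy.
        Visit rye.
        At rye: go right to lily.
          lily is a leaf — visit lily.
Full in-order sequence: plum, fern, moss, fig, mint, yew, lime, iris, hop, cedar, teak, elm, sage, poppy, rye, lily.

6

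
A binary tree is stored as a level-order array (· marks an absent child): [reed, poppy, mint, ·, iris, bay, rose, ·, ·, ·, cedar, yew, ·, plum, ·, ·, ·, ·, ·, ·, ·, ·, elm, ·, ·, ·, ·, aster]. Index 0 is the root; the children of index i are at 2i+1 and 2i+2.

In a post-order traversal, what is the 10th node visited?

Post-order visits the left subtree, then the right subtree, then the node.
At reed: go left to poppy.
  At poppy: no left child.
  At poppy: go right to iris.
    At iris: no left child.
    At iris: go right to cedar.
      At cedar: no left child.
      At cedar: go right to elm.
        elm is a leaf — visit elm.
      Visit cedar.
    Visit iris.
  Visit poppy.
At reed: go right to mint.
  At mint: go left to bay.
    At bay: go left to yew.
      yew is a leaf — visit yew.
    At bay: no right child.
    Visit bay.
  At mint: go right to rose.
    At rose: go left to plum.
      At plum: go left to aster.
        aster is a leaf — visit aster.
      At plum: no right child.
      Visit plum.
    At rose: no right child.
    Visit rose.
  Visit mint.
Visit reed.
Full post-order sequence: elm, cedar, iris, poppy, yew, bay, aster, plum, rose, mint, reed.

mint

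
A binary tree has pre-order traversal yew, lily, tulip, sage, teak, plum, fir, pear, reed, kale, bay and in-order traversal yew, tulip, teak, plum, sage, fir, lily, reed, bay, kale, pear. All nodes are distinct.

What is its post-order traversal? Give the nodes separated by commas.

The first element of pre-order is the root; it splits in-order into left and right subtrees.
Root yew: left subtree has 0 nodes { }, right has 10 {tulip, teak, plum, sage, fir, lily, reed, bay, kale, pear}.
  Root lily: left subtree has 5 nodes {tulip, teak, plum, sage, fir}, right has 4 {reed, bay, kale, pear}.
    Root tulip: left subtree has 0 nodes { }, right has 4 {teak, plum, sage, fir}.
      Root sage: left subtree has 2 nodes {teak, plum}, right has 1 {fir}.
        Root teak: left subtree has 0 nodes { }, right has 1 {plum}.
    Root pear: left subtree has 3 nodes {reed, bay, kale}, right has 0 { }.
      Root reed: left subtree has 0 nodes { }, right has 2 {bay, kale}.
        Root kale: left subtree has 1 node {bay}, right has 0 { }.

plum, teak, fir, sage, tulip, bay, kale, reed, pear, lily, yew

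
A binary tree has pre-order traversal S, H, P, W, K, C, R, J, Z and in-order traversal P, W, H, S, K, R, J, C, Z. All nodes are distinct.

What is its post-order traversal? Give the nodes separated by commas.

W, P, H, J, R, Z, C, K, S

The first element of pre-order is the root; it splits in-order into left and right subtrees.
Root S: left subtree has 3 nodes {P, W, H}, right has 5 {K, R, J, C, Z}.
  Root H: left subtree has 2 nodes {P, W}, right has 0 { }.
    Root P: left subtree has 0 nodes { }, right has 1 {W}.
  Root K: left subtree has 0 nodes { }, right has 4 {R, J, C, Z}.
    Root C: left subtree has 2 nodes {R, J}, right has 1 {Z}.
      Root R: left subtree has 0 nodes { }, right has 1 {J}.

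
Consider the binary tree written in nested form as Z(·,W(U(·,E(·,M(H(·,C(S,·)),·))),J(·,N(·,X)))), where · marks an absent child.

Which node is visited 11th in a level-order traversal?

S

Level-order visits nodes level by level from the root, left to right within each level.
Level 0: Z
Level 1: W
Level 2: U, J
Level 3: E, N
Level 4: M, X
Level 5: H
Level 6: C
Level 7: S
Full level-order sequence: Z, W, U, J, E, N, M, X, H, C, S.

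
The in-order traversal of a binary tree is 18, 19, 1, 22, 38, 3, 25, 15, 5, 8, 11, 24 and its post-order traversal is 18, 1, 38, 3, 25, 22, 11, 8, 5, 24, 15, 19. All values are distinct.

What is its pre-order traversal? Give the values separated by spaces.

19 18 15 22 1 25 3 38 24 5 8 11

The last element of post-order is the root; it splits in-order into left and right subtrees.
Root 19: left subtree has 1 node {18}, right has 10 {1, 22, 38, 3, 25, 15, 5, 8, 11, 24}.
  Root 15: left subtree has 5 nodes {1, 22, 38, 3, 25}, right has 4 {5, 8, 11, 24}.
    Root 22: left subtree has 1 node {1}, right has 3 {38, 3, 25}.
      Root 25: left subtree has 2 nodes {38, 3}, right has 0 { }.
        Root 3: left subtree has 1 node {38}, right has 0 { }.
    Root 24: left subtree has 3 nodes {5, 8, 11}, right has 0 { }.
      Root 5: left subtree has 0 nodes { }, right has 2 {8, 11}.
        Root 8: left subtree has 0 nodes { }, right has 1 {11}.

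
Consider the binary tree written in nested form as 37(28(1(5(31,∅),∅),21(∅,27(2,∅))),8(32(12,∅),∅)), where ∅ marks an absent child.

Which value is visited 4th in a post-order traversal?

2

Post-order visits the left subtree, then the right subtree, then the node.
At 37: go left to 28.
  At 28: go left to 1.
    At 1: go left to 5.
      At 5: go left to 31.
        31 is a leaf — visit 31.
      At 5: no right child.
      Visit 5.
    At 1: no right child.
    Visit 1.
  At 28: go right to 21.
    At 21: no left child.
    At 21: go right to 27.
      At 27: go left to 2.
        2 is a leaf — visit 2.
      At 27: no right child.
      Visit 27.
    Visit 21.
  Visit 28.
At 37: go right to 8.
  At 8: go left to 32.
    At 32: go left to 12.
      12 is a leaf — visit 12.
    At 32: no right child.
    Visit 32.
  At 8: no right child.
  Visit 8.
Visit 37.
Full post-order sequence: 31, 5, 1, 2, 27, 21, 28, 12, 32, 8, 37.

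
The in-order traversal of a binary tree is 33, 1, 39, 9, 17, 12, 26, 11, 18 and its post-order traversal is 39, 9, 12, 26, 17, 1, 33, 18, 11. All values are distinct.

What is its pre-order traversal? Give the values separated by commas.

11, 33, 1, 17, 9, 39, 26, 12, 18

The last element of post-order is the root; it splits in-order into left and right subtrees.
Root 11: left subtree has 7 nodes {33, 1, 39, 9, 17, 12, 26}, right has 1 {18}.
  Root 33: left subtree has 0 nodes { }, right has 6 {1, 39, 9, 17, 12, 26}.
    Root 1: left subtree has 0 nodes { }, right has 5 {39, 9, 17, 12, 26}.
      Root 17: left subtree has 2 nodes {39, 9}, right has 2 {12, 26}.
        Root 9: left subtree has 1 node {39}, right has 0 { }.
        Root 26: left subtree has 1 node {12}, right has 0 { }.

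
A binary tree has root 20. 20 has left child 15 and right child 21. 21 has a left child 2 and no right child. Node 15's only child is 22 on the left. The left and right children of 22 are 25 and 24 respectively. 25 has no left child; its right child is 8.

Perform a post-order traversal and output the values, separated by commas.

Post-order visits the left subtree, then the right subtree, then the node.
At 20: go left to 15.
  At 15: go left to 22.
    At 22: go left to 25.
      At 25: no left child.
      At 25: go right to 8.
        8 is a leaf — visit 8.
      Visit 25.
    At 22: go right to 24.
      24 is a leaf — visit 24.
    Visit 22.
  At 15: no right child.
  Visit 15.
At 20: go right to 21.
  At 21: go left to 2.
    2 is a leaf — visit 2.
  At 21: no right child.
  Visit 21.
Visit 20.

8, 25, 24, 22, 15, 2, 21, 20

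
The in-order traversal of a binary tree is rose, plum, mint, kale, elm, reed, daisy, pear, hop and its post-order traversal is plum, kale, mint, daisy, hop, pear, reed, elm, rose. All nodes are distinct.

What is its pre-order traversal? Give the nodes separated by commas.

rose, elm, mint, plum, kale, reed, pear, daisy, hop

The last element of post-order is the root; it splits in-order into left and right subtrees.
Root rose: left subtree has 0 nodes { }, right has 8 {plum, mint, kale, elm, reed, daisy, pear, hop}.
  Root elm: left subtree has 3 nodes {plum, mint, kale}, right has 4 {reed, daisy, pear, hop}.
    Root mint: left subtree has 1 node {plum}, right has 1 {kale}.
    Root reed: left subtree has 0 nodes { }, right has 3 {daisy, pear, hop}.
      Root pear: left subtree has 1 node {daisy}, right has 1 {hop}.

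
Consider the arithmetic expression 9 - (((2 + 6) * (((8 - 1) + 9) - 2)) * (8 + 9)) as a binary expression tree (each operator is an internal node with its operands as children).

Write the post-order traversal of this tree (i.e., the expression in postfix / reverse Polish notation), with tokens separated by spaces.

9 2 6 + 8 1 - 9 + 2 - * 8 9 + * -

Post-order on an expression tree gives postfix notation: for each operator, emit left operand, right operand, then the operator.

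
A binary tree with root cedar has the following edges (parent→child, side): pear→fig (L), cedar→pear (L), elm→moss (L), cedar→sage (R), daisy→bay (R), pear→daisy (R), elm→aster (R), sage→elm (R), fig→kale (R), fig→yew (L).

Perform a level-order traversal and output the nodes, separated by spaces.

cedar pear sage fig daisy elm yew kale bay moss aster

Level-order visits nodes level by level from the root, left to right within each level.
Level 0: cedar
Level 1: pear, sage
Level 2: fig, daisy, elm
Level 3: yew, kale, bay, moss, aster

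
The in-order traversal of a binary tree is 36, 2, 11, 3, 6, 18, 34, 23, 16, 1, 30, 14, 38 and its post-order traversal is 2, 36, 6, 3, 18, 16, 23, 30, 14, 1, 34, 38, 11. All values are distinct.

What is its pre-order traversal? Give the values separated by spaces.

The last element of post-order is the root; it splits in-order into left and right subtrees.
Root 11: left subtree has 2 nodes {36, 2}, right has 10 {3, 6, 18, 34, 23, 16, 1, 30, 14, 38}.
  Root 36: left subtree has 0 nodes { }, right has 1 {2}.
  Root 38: left subtree has 9 nodes {3, 6, 18, 34, 23, 16, 1, 30, 14}, right has 0 { }.
    Root 34: left subtree has 3 nodes {3, 6, 18}, right has 5 {23, 16, 1, 30, 14}.
      Root 18: left subtree has 2 nodes {3, 6}, right has 0 { }.
        Root 3: left subtree has 0 nodes { }, right has 1 {6}.
      Root 1: left subtree has 2 nodes {23, 16}, right has 2 {30, 14}.
        Root 23: left subtree has 0 nodes { }, right has 1 {16}.
        Root 14: left subtree has 1 node {30}, right has 0 { }.

11 36 2 38 34 18 3 6 1 23 16 14 30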